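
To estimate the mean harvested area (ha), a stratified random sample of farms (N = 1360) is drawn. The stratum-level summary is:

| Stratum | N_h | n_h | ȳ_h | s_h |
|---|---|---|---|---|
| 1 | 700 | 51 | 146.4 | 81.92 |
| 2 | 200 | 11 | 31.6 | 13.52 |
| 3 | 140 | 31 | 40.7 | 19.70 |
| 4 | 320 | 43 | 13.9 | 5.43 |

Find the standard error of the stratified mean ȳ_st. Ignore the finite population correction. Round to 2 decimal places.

V̂(ȳ_st) = Σ W_h² s_h²/n_h, with W_h = N_h/N and N = 1360:
  stratum 1: (700/1360)²·81.92²/51 = 34.86
  stratum 2: (200/1360)²·13.52²/11 = 0.359371
  stratum 3: (140/1360)²·19.70²/31 = 0.132663
  stratum 4: (320/1360)²·5.43²/43 = 0.0379624
V̂(ȳ_st) = 35.39
SE(ȳ_st) = √35.39 = 5.94895

SE(ȳ_st) ≈ 5.95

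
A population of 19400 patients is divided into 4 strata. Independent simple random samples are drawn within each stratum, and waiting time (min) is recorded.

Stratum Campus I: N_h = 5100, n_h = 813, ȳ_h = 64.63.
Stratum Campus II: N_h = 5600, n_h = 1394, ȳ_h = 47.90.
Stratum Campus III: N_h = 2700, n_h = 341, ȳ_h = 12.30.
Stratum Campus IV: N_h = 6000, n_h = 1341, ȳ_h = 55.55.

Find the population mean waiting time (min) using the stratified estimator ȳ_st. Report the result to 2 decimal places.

ȳ_st ≈ 49.71

N = Σ N_h = 19400. Stratum weights W_h = N_h/N.
ȳ_st = (5100·64.63 + 5600·47.90 + 2700·12.30 + 6000·55.55) / 19400 = 49.7094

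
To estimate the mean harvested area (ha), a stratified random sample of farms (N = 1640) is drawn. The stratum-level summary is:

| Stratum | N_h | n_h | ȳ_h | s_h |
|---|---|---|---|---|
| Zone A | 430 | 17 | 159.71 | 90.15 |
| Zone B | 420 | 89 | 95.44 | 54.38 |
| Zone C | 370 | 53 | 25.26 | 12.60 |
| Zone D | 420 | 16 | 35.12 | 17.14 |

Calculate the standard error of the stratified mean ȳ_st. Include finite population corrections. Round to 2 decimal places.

SE(ȳ_st) ≈ 5.88

V̂(ȳ_st) = Σ W_h² (1 − n_h/N_h) s_h²/n_h, with W_h = N_h/N and N = 1640:
  stratum Zone A: (430/1640)²·(1 − 17/430)·90.15²/17 = 31.5655
  stratum Zone B: (420/1640)²·(1 − 89/420)·54.38²/89 = 1.71743
  stratum Zone C: (370/1640)²·(1 − 53/370)·12.60²/53 = 0.130629
  stratum Zone D: (420/1640)²·(1 − 16/420)·17.14²/16 = 1.15836
V̂(ȳ_st) = 34.572
SE(ȳ_st) = √34.572 = 5.87979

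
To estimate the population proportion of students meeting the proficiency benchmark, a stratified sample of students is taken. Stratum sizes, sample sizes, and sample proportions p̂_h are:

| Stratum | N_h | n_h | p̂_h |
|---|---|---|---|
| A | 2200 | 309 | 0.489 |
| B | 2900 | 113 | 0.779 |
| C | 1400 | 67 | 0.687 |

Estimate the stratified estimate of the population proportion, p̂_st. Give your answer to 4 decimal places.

N = 6500; stratum weights W_h = N_h/N.
p̂_st = Σ W_h p̂_h = (2200·0.489 + 2900·0.779 + 1400·0.687)/6500 = 0.66103

p̂_st ≈ 0.6610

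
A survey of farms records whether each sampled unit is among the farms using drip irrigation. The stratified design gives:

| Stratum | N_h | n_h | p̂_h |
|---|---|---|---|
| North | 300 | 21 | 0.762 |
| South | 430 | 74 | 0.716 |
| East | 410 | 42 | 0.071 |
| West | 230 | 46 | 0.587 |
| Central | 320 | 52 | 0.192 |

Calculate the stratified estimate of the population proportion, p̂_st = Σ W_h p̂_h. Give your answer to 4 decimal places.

N = 1690; stratum weights W_h = N_h/N.
p̂_st = Σ W_h p̂_h = (300·0.762 + 430·0.716 + 410·0.071 + 230·0.587 + 320·0.192)/1690 = 0.45091

p̂_st ≈ 0.4509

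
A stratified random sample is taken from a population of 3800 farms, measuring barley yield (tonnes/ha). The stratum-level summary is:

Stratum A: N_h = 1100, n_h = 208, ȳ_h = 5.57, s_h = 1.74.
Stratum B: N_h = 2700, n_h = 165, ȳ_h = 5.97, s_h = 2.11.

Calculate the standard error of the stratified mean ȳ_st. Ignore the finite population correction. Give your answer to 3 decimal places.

SE(ȳ_st) ≈ 0.122

V̂(ȳ_st) = Σ W_h² s_h²/n_h, with W_h = N_h/N and N = 3800:
  stratum A: (1100/3800)²·1.74²/208 = 0.0012197
  stratum B: (2700/3800)²·2.11²/165 = 0.013622
V̂(ȳ_st) = 0.0148417
SE(ȳ_st) = √0.0148417 = 0.121827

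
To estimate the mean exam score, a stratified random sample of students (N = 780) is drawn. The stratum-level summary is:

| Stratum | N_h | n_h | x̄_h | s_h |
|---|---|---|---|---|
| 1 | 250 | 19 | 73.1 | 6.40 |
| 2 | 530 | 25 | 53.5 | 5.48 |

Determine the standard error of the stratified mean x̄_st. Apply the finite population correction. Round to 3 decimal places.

V̂(x̄_st) = Σ W_h² (1 − n_h/N_h) s_h²/n_h, with W_h = N_h/N and N = 780:
  stratum 1: (250/780)²·(1 − 19/250)·6.40²/19 = 0.20463
  stratum 2: (530/780)²·(1 − 25/530)·5.48²/25 = 0.528444
V̂(x̄_st) = 0.733074
SE(x̄_st) = √0.733074 = 0.856197

SE(x̄_st) ≈ 0.856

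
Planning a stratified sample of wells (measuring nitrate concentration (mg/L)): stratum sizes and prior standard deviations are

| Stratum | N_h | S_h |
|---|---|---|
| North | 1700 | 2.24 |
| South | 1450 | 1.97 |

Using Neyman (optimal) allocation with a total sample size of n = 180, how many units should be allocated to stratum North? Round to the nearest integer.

103

Neyman allocation: n_h = n · N_h S_h / Σ N_i S_i, with n = 180.
  stratum North: N_h·S_h = 1700·2.24 = 3808.00
  stratum South: N_h·S_h = 1450·1.97 = 2856.50
Σ N_h S_h = 6664.50
n for stratum North = 180·3808.00/6664.50 = 102.849 → 103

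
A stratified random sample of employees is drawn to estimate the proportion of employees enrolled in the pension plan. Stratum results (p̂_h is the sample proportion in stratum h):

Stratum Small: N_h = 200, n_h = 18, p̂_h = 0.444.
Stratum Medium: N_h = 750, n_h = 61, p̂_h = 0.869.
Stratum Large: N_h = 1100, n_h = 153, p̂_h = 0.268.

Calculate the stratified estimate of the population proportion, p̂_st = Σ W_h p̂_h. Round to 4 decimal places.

N = 2050; stratum weights W_h = N_h/N.
p̂_st = Σ W_h p̂_h = (200·0.444 + 750·0.869 + 1100·0.268)/2050 = 0.50505

p̂_st ≈ 0.5050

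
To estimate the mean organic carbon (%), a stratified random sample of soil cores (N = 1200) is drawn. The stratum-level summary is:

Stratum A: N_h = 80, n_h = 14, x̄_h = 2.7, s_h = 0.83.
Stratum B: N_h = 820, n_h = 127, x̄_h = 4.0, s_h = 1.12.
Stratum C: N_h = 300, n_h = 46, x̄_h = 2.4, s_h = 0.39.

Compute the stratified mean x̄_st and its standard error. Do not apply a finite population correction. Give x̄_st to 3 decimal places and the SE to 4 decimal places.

x̄_st ≈ 3.513, SE ≈ 0.0710

x̄_st = Σ W_h x̄_h = (80·2.7 + 820·4.0 + 300·2.4)/1200 = 3.51333
V̂(x̄_st) = Σ W_h² s_h²/n_h, with W_h = N_h/N and N = 1200:
  stratum A: (80/1200)²·0.83²/14 = 0.000218698
  stratum B: (820/1200)²·1.12²/127 = 0.00461209
  stratum C: (300/1200)²·0.39²/46 = 0.000206658
V̂(x̄_st) = 0.00503744
SE(x̄_st) = √0.00503744 = 0.0709749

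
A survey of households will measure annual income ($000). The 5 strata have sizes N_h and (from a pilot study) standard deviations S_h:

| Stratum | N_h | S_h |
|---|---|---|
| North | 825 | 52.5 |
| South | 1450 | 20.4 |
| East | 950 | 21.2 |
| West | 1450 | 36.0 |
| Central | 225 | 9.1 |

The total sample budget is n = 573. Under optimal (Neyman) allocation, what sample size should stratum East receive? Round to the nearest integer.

78

Neyman allocation: n_h = n · N_h S_h / Σ N_i S_i, with n = 573.
  stratum North: N_h·S_h = 825·52.5 = 43312.50
  stratum South: N_h·S_h = 1450·20.4 = 29580.00
  stratum East: N_h·S_h = 950·21.2 = 20140.00
  stratum West: N_h·S_h = 1450·36.0 = 52200.00
  stratum Central: N_h·S_h = 225·9.1 = 2047.50
Σ N_h S_h = 147280.00
n for stratum East = 573·20140.00/147280.00 = 78.356 → 78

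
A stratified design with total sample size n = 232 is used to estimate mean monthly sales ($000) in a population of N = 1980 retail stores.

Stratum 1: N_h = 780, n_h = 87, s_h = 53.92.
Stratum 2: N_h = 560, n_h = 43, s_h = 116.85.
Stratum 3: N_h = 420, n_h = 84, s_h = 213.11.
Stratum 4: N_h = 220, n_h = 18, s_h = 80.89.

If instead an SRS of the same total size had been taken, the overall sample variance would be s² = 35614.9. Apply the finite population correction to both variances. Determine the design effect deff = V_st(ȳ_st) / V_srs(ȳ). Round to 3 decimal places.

V̂(ȳ_st) = Σ W_h² (1 − n_h/N_h) s_h²/n_h, with W_h = N_h/N and N = 1980:
  stratum 1: (780/1980)²·(1 − 87/780)·53.92²/87 = 4.60763
  stratum 2: (560/1980)²·(1 − 43/560)·116.85²/43 = 23.4497
  stratum 3: (420/1980)²·(1 − 84/420)·213.11²/84 = 19.462
  stratum 4: (220/1980)²·(1 − 18/220)·80.89²/18 = 4.1206
V_st = 51.6399
V_srs = (1 − 232/1980)·35614.9/232 = 135.525
deff = V_st / V_srs = 51.6399/135.525 = 0.3810

deff ≈ 0.381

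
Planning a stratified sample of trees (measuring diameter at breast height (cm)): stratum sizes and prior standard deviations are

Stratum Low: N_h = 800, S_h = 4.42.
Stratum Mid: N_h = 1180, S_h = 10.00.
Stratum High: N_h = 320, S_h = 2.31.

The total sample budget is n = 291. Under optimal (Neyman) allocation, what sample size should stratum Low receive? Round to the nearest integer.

64

Neyman allocation: n_h = n · N_h S_h / Σ N_i S_i, with n = 291.
  stratum Low: N_h·S_h = 800·4.42 = 3536.00
  stratum Mid: N_h·S_h = 1180·10.00 = 11800.00
  stratum High: N_h·S_h = 320·2.31 = 739.20
Σ N_h S_h = 16075.20
n for stratum Low = 291·3536.00/16075.20 = 64.010 → 64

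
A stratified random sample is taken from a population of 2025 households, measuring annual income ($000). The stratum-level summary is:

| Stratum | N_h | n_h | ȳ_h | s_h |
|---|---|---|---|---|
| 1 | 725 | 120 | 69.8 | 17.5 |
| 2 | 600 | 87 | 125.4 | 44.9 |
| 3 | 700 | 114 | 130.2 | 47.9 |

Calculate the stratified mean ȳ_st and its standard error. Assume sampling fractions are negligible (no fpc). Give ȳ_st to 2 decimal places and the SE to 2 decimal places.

ȳ_st = Σ W_h ȳ_h = (725·69.8 + 600·125.4 + 700·130.2)/2025 = 107.15309
V̂(ȳ_st) = Σ W_h² s_h²/n_h, with W_h = N_h/N and N = 2025:
  stratum 1: (725/2025)²·17.5²/120 = 0.32713
  stratum 2: (600/2025)²·44.9²/87 = 2.03435
  stratum 3: (700/2025)²·47.9²/114 = 2.40498
V̂(ȳ_st) = 4.76647
SE(ȳ_st) = √4.76647 = 2.18322

ȳ_st ≈ 107.15, SE ≈ 2.18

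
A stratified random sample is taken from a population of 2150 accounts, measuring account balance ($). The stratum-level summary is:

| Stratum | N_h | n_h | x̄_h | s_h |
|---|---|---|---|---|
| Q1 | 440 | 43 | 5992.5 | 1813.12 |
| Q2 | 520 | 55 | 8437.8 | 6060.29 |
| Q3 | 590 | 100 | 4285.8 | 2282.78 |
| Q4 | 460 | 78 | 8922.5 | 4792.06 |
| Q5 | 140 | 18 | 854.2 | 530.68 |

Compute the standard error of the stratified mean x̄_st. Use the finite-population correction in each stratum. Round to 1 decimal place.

SE(x̄_st) ≈ 228.8

V̂(x̄_st) = Σ W_h² (1 − n_h/N_h) s_h²/n_h, with W_h = N_h/N and N = 2150:
  stratum Q1: (440/2150)²·(1 − 43/440)·1813.12²/43 = 2889.02
  stratum Q2: (520/2150)²·(1 − 55/520)·6060.29²/55 = 34930.4
  stratum Q3: (590/2150)²·(1 − 100/590)·2282.78²/100 = 3259.11
  stratum Q4: (460/2150)²·(1 − 78/460)·4792.06²/78 = 11191.7
  stratum Q5: (140/2150)²·(1 − 18/140)·530.68²/18 = 57.8101
V̂(x̄_st) = 52328
SE(x̄_st) = √52328 = 228.753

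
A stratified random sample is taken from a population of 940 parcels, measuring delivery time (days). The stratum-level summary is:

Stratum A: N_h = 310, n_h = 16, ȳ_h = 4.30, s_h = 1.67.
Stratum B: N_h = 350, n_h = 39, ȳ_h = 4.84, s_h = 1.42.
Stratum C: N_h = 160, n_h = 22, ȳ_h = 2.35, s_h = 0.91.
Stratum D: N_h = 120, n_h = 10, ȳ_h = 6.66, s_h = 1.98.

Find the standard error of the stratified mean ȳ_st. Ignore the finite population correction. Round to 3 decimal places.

V̂(ȳ_st) = Σ W_h² s_h²/n_h, with W_h = N_h/N and N = 940:
  stratum A: (310/940)²·1.67²/16 = 0.0189575
  stratum B: (350/940)²·1.42²/39 = 0.00716791
  stratum C: (160/940)²·0.91²/22 = 0.00109055
  stratum D: (120/940)²·1.98²/10 = 0.00638906
V̂(ȳ_st) = 0.033605
SE(ȳ_st) = √0.033605 = 0.183317

SE(ȳ_st) ≈ 0.183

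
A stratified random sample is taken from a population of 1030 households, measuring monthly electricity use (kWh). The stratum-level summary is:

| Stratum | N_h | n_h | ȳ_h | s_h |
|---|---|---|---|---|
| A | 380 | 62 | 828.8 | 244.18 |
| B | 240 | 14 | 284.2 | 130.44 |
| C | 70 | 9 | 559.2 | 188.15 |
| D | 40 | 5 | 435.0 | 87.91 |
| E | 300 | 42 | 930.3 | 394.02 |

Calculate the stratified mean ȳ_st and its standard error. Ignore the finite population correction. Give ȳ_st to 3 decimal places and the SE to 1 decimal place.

ȳ_st = Σ W_h ȳ_h = (380·828.8 + 240·284.2 + 70·559.2 + 40·435.0 + 300·930.3)/1030 = 697.85049
V̂(ȳ_st) = Σ W_h² s_h²/n_h, with W_h = N_h/N and N = 1030:
  stratum A: (380/1030)²·244.18²/62 = 130.894
  stratum B: (240/1030)²·130.44²/14 = 65.9844
  stratum C: (70/1030)²·188.15²/9 = 18.1672
  stratum D: (40/1030)²·87.91²/5 = 2.33105
  stratum E: (300/1030)²·394.02²/42 = 313.585
V̂(ȳ_st) = 530.962
SE(ȳ_st) = √530.962 = 23.0426

ȳ_st ≈ 697.850, SE ≈ 23.0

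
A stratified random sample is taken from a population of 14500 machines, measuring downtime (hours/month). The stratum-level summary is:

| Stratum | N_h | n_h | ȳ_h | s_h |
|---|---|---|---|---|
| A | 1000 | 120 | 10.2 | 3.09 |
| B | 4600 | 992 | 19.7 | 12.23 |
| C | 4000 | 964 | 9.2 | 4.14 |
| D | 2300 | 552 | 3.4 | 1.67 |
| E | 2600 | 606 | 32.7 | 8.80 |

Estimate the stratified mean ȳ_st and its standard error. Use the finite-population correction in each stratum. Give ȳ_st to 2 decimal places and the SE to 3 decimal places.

ȳ_st ≈ 15.89, SE ≈ 0.128

ȳ_st = Σ W_h ȳ_h = (1000·10.2 + 4600·19.7 + 4000·9.2 + 2300·3.4 + 2600·32.7)/14500 = 15.89379
V̂(ȳ_st) = Σ W_h² (1 − n_h/N_h) s_h²/n_h, with W_h = N_h/N and N = 14500:
  stratum A: (1000/14500)²·(1 − 120/1000)·3.09²/120 = 0.000333029
  stratum B: (4600/14500)²·(1 − 992/4600)·12.23²/992 = 0.0119023
  stratum C: (4000/14500)²·(1 − 964/4000)·4.14²/964 = 0.00102695
  stratum D: (2300/14500)²·(1 − 552/2300)·1.67²/552 = 9.66111e-05
  stratum E: (2600/14500)²·(1 − 606/2600)·8.80²/606 = 0.00315105
V̂(ȳ_st) = 0.0165099
SE(ȳ_st) = √0.0165099 = 0.128491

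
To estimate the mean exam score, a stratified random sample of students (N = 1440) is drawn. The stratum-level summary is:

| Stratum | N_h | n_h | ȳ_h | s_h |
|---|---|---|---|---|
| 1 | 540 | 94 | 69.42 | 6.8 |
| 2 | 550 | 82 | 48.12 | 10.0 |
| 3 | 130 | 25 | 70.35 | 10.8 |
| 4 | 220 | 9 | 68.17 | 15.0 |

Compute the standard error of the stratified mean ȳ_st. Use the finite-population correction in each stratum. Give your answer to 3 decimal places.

SE(ȳ_st) ≈ 0.894

V̂(ȳ_st) = Σ W_h² (1 − n_h/N_h) s_h²/n_h, with W_h = N_h/N and N = 1440:
  stratum 1: (540/1440)²·(1 − 94/540)·6.8²/94 = 0.0571339
  stratum 2: (550/1440)²·(1 − 82/550)·10.0²/82 = 0.15138
  stratum 3: (130/1440)²·(1 − 25/130)·10.8²/25 = 0.0307125
  stratum 4: (220/1440)²·(1 − 9/220)·15.0²/9 = 0.559655
V̂(ȳ_st) = 0.798881
SE(ȳ_st) = √0.798881 = 0.893802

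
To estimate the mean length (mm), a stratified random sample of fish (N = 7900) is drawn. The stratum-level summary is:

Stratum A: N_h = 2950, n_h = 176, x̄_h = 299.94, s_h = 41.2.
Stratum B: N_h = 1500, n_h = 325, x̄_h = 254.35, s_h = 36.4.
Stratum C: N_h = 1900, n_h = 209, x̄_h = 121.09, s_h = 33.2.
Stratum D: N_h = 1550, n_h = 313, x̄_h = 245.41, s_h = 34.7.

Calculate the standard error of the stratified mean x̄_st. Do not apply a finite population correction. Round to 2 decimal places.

SE(x̄_st) ≈ 1.39

V̂(x̄_st) = Σ W_h² s_h²/n_h, with W_h = N_h/N and N = 7900:
  stratum A: (2950/7900)²·41.2²/176 = 1.34484
  stratum B: (1500/7900)²·36.4²/325 = 0.146976
  stratum C: (1900/7900)²·33.2²/209 = 0.305058
  stratum D: (1550/7900)²·34.7²/313 = 0.148089
V̂(x̄_st) = 1.94497
SE(x̄_st) = √1.94497 = 1.39462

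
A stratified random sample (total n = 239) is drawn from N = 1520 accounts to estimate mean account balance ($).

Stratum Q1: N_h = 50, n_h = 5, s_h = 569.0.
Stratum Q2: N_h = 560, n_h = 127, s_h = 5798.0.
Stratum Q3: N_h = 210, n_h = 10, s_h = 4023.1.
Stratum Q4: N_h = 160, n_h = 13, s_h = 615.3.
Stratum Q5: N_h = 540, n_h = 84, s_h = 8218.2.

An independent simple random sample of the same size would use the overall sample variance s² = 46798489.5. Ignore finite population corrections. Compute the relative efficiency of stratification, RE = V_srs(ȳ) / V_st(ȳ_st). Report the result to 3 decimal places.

RE ≈ 1.161

V̂(ȳ_st) = Σ W_h² s_h²/n_h, with W_h = N_h/N and N = 1520:
  stratum Q1: (50/1520)²·569.0²/5 = 70.066
  stratum Q2: (560/1520)²·5798.0²/127 = 35928.7
  stratum Q3: (210/1520)²·4023.1²/10 = 30893.9
  stratum Q4: (160/1520)²·615.3²/13 = 322.688
  stratum Q5: (540/1520)²·8218.2²/84 = 101479
V_st = 168694
V_srs = s²/n = 46798489.5/239 = 195810
Relative efficiency = V_srs / V_st = 195810/168694 = 1.1607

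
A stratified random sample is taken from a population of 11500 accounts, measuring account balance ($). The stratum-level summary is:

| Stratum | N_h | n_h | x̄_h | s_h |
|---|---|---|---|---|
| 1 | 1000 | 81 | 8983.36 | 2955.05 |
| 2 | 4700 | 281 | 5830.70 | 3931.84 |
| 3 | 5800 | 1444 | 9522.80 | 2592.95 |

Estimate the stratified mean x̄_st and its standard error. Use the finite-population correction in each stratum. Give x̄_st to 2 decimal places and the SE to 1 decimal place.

x̄_st = Σ W_h x̄_h = (1000·8983.36 + 4700·5830.70 + 5800·9522.80)/11500 = 7966.94696
V̂(x̄_st) = Σ W_h² (1 − n_h/N_h) s_h²/n_h, with W_h = N_h/N and N = 11500:
  stratum 1: (1000/11500)²·(1 − 81/1000)·2955.05²/81 = 749.143
  stratum 2: (4700/11500)²·(1 − 281/4700)·3931.84²/281 = 8639.96
  stratum 3: (5800/11500)²·(1 − 1444/5800)·2592.95²/1444 = 889.49
V̂(x̄_st) = 10278.6
SE(x̄_st) = √10278.6 = 101.383

x̄_st ≈ 7966.95, SE ≈ 101.4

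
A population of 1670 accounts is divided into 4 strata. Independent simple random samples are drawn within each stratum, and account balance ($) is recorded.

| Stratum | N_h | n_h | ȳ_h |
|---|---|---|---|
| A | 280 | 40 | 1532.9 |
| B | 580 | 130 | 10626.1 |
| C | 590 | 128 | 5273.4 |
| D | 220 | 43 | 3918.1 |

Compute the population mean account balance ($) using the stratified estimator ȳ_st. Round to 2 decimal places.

ȳ_st ≈ 6326.73

N = Σ N_h = 1670. Stratum weights W_h = N_h/N.
ȳ_st = (280·1532.9 + 580·10626.1 + 590·5273.4 + 220·3918.1) / 1670 = 6326.7293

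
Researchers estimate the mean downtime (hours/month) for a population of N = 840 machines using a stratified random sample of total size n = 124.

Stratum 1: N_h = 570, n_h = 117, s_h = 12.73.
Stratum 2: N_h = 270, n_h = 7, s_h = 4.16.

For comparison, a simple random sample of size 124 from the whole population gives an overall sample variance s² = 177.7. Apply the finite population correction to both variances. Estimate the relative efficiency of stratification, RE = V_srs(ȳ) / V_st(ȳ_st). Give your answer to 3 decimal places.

RE ≈ 1.616

V̂(ȳ_st) = Σ W_h² (1 − n_h/N_h) s_h²/n_h, with W_h = N_h/N and N = 840:
  stratum 1: (570/840)²·(1 − 117/570)·12.73²/117 = 0.506857
  stratum 2: (270/840)²·(1 − 7/270)·4.16²/7 = 0.2488
V_st = 0.755657
V_srs = (1 − 124/840)·177.7/124 = 1.22152
Relative efficiency = V_srs / V_st = 1.22152/0.755657 = 1.6165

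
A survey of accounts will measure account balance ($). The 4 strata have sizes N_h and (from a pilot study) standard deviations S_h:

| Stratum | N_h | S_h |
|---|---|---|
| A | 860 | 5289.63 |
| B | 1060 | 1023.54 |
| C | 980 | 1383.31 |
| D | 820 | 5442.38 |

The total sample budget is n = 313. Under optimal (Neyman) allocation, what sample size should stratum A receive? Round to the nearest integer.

124

Neyman allocation: n_h = n · N_h S_h / Σ N_i S_i, with n = 313.
  stratum A: N_h·S_h = 860·5289.63 = 4549081.80
  stratum B: N_h·S_h = 1060·1023.54 = 1084952.40
  stratum C: N_h·S_h = 980·1383.31 = 1355643.80
  stratum D: N_h·S_h = 820·5442.38 = 4462751.60
Σ N_h S_h = 11452429.60
n for stratum A = 313·4549081.80/11452429.60 = 124.328 → 124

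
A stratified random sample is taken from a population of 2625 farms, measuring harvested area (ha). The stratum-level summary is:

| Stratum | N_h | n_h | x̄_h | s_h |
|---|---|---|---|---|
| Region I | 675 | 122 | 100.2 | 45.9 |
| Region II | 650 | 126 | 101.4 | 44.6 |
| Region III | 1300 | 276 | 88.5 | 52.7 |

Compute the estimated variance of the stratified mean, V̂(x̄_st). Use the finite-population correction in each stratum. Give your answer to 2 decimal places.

V̂(x̄_st) ≈ 3.66

V̂(x̄_st) = Σ W_h² (1 − n_h/N_h) s_h²/n_h, with W_h = N_h/N and N = 2625:
  stratum Region I: (675/2625)²·(1 − 122/675)·45.9²/122 = 0.935483
  stratum Region II: (650/2625)²·(1 − 126/650)·44.6²/126 = 0.780342
  stratum Region III: (1300/2625)²·(1 − 276/1300)·52.7²/276 = 1.944
V̂(x̄_st) = 3.65983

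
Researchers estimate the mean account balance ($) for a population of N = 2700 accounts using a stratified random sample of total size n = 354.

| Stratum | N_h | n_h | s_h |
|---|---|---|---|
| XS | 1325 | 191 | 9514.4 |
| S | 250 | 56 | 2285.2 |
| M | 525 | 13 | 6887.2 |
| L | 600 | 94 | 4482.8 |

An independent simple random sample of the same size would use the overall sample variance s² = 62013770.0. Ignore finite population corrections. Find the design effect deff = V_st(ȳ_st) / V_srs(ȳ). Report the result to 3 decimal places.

V̂(ȳ_st) = Σ W_h² s_h²/n_h, with W_h = N_h/N and N = 2700:
  stratum XS: (1325/2700)²·9514.4²/191 = 114139
  stratum S: (250/2700)²·2285.2²/56 = 799.49
  stratum M: (525/2700)²·6887.2²/13 = 137954
  stratum L: (600/2700)²·4482.8²/94 = 10557.1
V_st = 263449
V_srs = s²/n = 62013770.0/354 = 175180
deff = V_st / V_srs = 263449/175180 = 1.5039

deff ≈ 1.504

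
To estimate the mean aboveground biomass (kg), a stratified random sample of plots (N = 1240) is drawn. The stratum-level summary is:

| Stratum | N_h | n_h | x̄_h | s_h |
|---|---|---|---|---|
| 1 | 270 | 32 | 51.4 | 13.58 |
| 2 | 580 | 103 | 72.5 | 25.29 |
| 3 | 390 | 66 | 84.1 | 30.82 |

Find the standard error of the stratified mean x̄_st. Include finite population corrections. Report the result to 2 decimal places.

SE(x̄_st) ≈ 1.59

V̂(x̄_st) = Σ W_h² (1 − n_h/N_h) s_h²/n_h, with W_h = N_h/N and N = 1240:
  stratum 1: (270/1240)²·(1 − 32/270)·13.58²/32 = 0.24085
  stratum 2: (580/1240)²·(1 − 103/580)·25.29²/103 = 1.11728
  stratum 3: (390/1240)²·(1 − 66/390)·30.82²/66 = 1.18274
V̂(x̄_st) = 2.54087
SE(x̄_st) = √2.54087 = 1.59401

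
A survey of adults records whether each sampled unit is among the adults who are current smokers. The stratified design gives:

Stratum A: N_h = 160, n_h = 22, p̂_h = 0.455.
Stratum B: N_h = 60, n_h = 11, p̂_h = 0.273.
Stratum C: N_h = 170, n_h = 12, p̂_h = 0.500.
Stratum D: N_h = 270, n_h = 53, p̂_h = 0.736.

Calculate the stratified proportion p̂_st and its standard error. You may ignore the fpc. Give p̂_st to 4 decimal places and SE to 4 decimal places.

p̂_st ≈ 0.5650, SE ≈ 0.0547

N = 660; stratum weights W_h = N_h/N.
p̂_st = Σ W_h p̂_h = (160·0.455 + 60·0.273 + 170·0.500 + 270·0.736)/660 = 0.56500
V̂(p̂_st) = Σ W_h² p̂_h(1−p̂_h)/(n_h−1):
  stratum A: (160/660)²·0.455·0.545/21 = 0.00069397
  stratum B: (60/660)²·0.273·0.727/10 = 0.000164026
  stratum C: (170/660)²·0.500·0.500/11 = 0.00150785
  stratum D: (270/660)²·0.736·0.264/52 = 0.000625343
V̂(p̂_st) = 0.00299119; SE = √V̂ = 0.0546917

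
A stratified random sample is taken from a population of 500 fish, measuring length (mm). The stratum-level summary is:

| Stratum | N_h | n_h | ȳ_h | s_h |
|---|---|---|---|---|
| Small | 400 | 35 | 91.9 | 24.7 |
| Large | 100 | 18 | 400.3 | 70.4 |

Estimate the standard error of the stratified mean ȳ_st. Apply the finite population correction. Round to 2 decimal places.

V̂(ȳ_st) = Σ W_h² (1 − n_h/N_h) s_h²/n_h, with W_h = N_h/N and N = 500:
  stratum Small: (400/500)²·(1 − 35/400)·24.7²/35 = 10.1798
  stratum Large: (100/500)²·(1 − 18/100)·70.4²/18 = 9.03122
V̂(ȳ_st) = 19.211
SE(ȳ_st) = √19.211 = 4.38304

SE(ȳ_st) ≈ 4.38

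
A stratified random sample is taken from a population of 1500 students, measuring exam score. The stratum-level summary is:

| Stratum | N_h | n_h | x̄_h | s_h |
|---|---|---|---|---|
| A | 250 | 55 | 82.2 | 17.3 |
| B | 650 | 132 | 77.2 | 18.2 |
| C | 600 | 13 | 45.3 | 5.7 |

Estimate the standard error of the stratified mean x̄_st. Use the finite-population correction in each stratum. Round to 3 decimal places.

SE(x̄_st) ≈ 0.941

V̂(x̄_st) = Σ W_h² (1 − n_h/N_h) s_h²/n_h, with W_h = N_h/N and N = 1500:
  stratum A: (250/1500)²·(1 − 55/250)·17.3²/55 = 0.117902
  stratum B: (650/1500)²·(1 − 132/650)·18.2²/132 = 0.375517
  stratum C: (600/1500)²·(1 − 13/600)·5.7²/13 = 0.391213
V̂(x̄_st) = 0.884632
SE(x̄_st) = √0.884632 = 0.940549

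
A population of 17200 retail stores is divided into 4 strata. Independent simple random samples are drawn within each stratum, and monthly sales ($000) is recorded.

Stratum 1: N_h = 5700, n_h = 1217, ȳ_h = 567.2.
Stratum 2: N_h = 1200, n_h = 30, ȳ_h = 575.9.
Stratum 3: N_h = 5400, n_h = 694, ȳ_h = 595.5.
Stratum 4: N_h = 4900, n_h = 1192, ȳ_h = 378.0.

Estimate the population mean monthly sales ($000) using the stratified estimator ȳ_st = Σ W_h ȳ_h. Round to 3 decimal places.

ȳ_st ≈ 522.792

N = Σ N_h = 17200. Stratum weights W_h = N_h/N.
ȳ_st = (5700·567.2 + 1200·575.9 + 5400·595.5 + 4900·378.0) / 17200 = 522.79186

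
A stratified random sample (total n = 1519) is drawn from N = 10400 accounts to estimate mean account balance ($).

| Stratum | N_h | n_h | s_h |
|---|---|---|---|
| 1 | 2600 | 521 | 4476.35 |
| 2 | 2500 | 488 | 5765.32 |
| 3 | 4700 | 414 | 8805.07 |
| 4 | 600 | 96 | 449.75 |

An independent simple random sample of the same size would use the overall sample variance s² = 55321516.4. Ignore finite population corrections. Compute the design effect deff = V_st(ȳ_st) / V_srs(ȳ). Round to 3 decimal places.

deff ≈ 1.224

V̂(ȳ_st) = Σ W_h² s_h²/n_h, with W_h = N_h/N and N = 10400:
  stratum 1: (2600/10400)²·4476.35²/521 = 2403.76
  stratum 2: (2500/10400)²·5765.32²/488 = 3935.87
  stratum 3: (4700/10400)²·8805.07²/414 = 38246.7
  stratum 4: (600/10400)²·449.75²/96 = 7.01305
V_st = 44593.4
V_srs = s²/n = 55321516.4/1519 = 36419.7
deff = V_st / V_srs = 44593.4/36419.7 = 1.2244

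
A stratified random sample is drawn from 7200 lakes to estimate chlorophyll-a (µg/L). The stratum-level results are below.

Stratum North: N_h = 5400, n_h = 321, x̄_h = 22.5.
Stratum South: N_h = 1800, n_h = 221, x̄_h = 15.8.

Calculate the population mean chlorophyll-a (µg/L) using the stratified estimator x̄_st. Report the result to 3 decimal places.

x̄_st ≈ 20.825

N = Σ N_h = 7200. Stratum weights W_h = N_h/N.
x̄_st = (5400·22.5 + 1800·15.8) / 7200 = 20.82500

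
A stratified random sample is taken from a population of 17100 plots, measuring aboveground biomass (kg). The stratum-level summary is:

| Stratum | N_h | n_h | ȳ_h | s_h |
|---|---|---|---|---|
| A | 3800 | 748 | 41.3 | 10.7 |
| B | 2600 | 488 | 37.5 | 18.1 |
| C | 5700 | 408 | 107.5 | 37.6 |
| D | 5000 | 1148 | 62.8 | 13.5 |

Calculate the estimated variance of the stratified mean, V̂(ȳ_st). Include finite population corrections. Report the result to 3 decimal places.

V̂(ȳ_st) = Σ W_h² (1 − n_h/N_h) s_h²/n_h, with W_h = N_h/N and N = 17100:
  stratum A: (3800/17100)²·(1 − 748/3800)·10.7²/748 = 0.00607074
  stratum B: (2600/17100)²·(1 − 488/2600)·18.1²/488 = 0.012607
  stratum C: (5700/17100)²·(1 − 408/5700)·37.6²/408 = 0.357452
  stratum D: (5000/17100)²·(1 − 1148/5000)·13.5²/1148 = 0.0104566
V̂(ȳ_st) = 0.386587

V̂(ȳ_st) ≈ 0.387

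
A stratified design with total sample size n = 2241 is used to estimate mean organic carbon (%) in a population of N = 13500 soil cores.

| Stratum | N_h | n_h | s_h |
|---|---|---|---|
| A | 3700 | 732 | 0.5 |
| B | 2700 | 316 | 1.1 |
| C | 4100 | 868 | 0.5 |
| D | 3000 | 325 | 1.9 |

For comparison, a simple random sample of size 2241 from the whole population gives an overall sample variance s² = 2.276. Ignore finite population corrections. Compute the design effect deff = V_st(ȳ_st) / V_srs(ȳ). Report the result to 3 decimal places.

deff ≈ 0.742

V̂(ȳ_st) = Σ W_h² s_h²/n_h, with W_h = N_h/N and N = 13500:
  stratum A: (3700/13500)²·0.5²/732 = 2.56546e-05
  stratum B: (2700/13500)²·1.1²/316 = 0.000153165
  stratum C: (4100/13500)²·0.5²/868 = 2.65657e-05
  stratum D: (3000/13500)²·1.9²/325 = 0.000548528
V_st = 0.000753913
V_srs = s²/n = 2.276/2241 = 0.00101562
deff = V_st / V_srs = 0.000753913/0.00101562 = 0.7423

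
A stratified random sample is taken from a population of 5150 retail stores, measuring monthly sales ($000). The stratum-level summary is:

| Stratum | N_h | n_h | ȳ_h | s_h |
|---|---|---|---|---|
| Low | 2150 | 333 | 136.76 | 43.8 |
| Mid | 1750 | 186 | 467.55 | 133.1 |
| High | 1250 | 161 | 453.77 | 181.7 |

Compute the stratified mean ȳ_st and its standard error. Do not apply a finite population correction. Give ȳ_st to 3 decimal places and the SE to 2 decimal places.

ȳ_st = Σ W_h ȳ_h = (2150·136.76 + 1750·467.55 + 1250·453.77)/5150 = 326.10854
V̂(ȳ_st) = Σ W_h² s_h²/n_h, with W_h = N_h/N and N = 5150:
  stratum Low: (2150/5150)²·43.8²/333 = 1.00408
  stratum Mid: (1750/5150)²·133.1²/186 = 10.9978
  stratum High: (1250/5150)²·181.7²/161 = 12.0806
V̂(ȳ_st) = 24.0825
SE(ȳ_st) = √24.0825 = 4.90739

ȳ_st ≈ 326.109, SE ≈ 4.91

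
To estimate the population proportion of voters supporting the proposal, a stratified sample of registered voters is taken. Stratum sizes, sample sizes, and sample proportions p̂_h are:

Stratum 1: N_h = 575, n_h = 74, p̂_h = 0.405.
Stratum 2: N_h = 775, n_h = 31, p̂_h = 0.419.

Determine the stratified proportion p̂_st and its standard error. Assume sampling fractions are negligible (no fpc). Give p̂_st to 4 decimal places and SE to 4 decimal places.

p̂_st ≈ 0.4130, SE ≈ 0.0572

N = 1350; stratum weights W_h = N_h/N.
p̂_st = Σ W_h p̂_h = (575·0.405 + 775·0.419)/1350 = 0.41304
V̂(p̂_st) = Σ W_h² p̂_h(1−p̂_h)/(n_h−1):
  stratum 1: (575/1350)²·0.405·0.595/73 = 0.000598849
  stratum 2: (775/1350)²·0.419·0.581/30 = 0.00267427
V̂(p̂_st) = 0.00327312; SE = √V̂ = 0.0572112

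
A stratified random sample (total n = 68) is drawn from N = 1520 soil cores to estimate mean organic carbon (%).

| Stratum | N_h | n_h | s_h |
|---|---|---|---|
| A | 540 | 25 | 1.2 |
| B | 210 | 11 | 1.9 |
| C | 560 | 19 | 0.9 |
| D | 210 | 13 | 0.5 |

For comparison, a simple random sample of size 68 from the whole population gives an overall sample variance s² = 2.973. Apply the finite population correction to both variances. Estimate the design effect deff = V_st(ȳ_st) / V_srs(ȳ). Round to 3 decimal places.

deff ≈ 0.450

V̂(ȳ_st) = Σ W_h² (1 − n_h/N_h) s_h²/n_h, with W_h = N_h/N and N = 1520:
  stratum A: (540/1520)²·(1 − 25/540)·1.2²/25 = 0.00693324
  stratum B: (210/1520)²·(1 − 11/210)·1.9²/11 = 0.00593608
  stratum C: (560/1520)²·(1 − 19/560)·0.9²/19 = 0.00559023
  stratum D: (210/1520)²·(1 − 13/210)·0.5²/13 = 0.000344346
V_st = 0.0188039
V_srs = (1 − 68/1520)·2.973/68 = 0.0417647
deff = V_st / V_srs = 0.0188039/0.0417647 = 0.4502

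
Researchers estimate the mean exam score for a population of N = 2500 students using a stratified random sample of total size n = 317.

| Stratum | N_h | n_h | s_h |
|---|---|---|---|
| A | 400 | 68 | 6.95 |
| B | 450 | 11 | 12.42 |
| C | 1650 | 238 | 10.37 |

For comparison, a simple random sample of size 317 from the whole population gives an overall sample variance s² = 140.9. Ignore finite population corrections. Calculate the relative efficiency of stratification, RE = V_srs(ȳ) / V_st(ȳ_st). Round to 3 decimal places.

V̂(ȳ_st) = Σ W_h² s_h²/n_h, with W_h = N_h/N and N = 2500:
  stratum A: (400/2500)²·6.95²/68 = 0.0181845
  stratum B: (450/2500)²·12.42²/11 = 0.454355
  stratum C: (1650/2500)²·10.37²/238 = 0.19682
V_st = 0.669359
V_srs = s²/n = 140.9/317 = 0.444479
Relative efficiency = V_srs / V_st = 0.444479/0.669359 = 0.6640

RE ≈ 0.664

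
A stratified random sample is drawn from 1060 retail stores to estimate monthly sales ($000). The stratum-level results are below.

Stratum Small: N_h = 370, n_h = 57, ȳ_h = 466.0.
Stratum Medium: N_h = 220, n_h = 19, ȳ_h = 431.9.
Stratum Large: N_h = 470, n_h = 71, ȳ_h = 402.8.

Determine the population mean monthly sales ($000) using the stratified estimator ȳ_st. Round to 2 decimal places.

N = Σ N_h = 1060. Stratum weights W_h = N_h/N.
ȳ_st = (370·466.0 + 220·431.9 + 470·402.8) / 1060 = 430.9000

ȳ_st ≈ 430.90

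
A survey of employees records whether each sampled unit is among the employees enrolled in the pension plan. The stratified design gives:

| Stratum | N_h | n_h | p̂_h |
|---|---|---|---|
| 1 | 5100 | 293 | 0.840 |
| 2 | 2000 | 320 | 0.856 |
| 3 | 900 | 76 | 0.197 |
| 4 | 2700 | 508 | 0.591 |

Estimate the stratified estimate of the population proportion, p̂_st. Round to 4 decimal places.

N = 10700; stratum weights W_h = N_h/N.
p̂_st = Σ W_h p̂_h = (5100·0.840 + 2000·0.856 + 900·0.197 + 2700·0.591)/10700 = 0.72607

p̂_st ≈ 0.7261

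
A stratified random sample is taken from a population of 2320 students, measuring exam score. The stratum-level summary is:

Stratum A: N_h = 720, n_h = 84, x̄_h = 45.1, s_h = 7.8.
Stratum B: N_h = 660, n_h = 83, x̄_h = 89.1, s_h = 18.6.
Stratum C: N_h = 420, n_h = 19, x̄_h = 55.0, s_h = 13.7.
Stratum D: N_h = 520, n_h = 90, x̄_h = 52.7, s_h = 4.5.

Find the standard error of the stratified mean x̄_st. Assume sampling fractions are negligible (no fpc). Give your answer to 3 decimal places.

SE(x̄_st) ≈ 0.861

V̂(x̄_st) = Σ W_h² s_h²/n_h, with W_h = N_h/N and N = 2320:
  stratum A: (720/2320)²·7.8²/84 = 0.0697588
  stratum B: (660/2320)²·18.6²/83 = 0.337334
  stratum C: (420/2320)²·13.7²/19 = 0.32375
  stratum D: (520/2320)²·4.5²/90 = 0.0113035
V̂(x̄_st) = 0.742146
SE(x̄_st) = √0.742146 = 0.861479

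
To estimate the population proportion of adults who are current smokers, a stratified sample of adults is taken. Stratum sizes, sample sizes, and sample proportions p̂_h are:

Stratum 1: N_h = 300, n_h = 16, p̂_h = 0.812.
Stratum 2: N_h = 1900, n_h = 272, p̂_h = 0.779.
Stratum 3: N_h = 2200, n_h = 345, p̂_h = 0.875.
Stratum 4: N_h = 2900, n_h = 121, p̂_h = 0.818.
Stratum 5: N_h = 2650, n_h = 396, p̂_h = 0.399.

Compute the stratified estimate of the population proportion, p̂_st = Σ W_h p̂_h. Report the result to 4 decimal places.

N = 9950; stratum weights W_h = N_h/N.
p̂_st = Σ W_h p̂_h = (300·0.812 + 1900·0.779 + 2200·0.875 + 2900·0.818 + 2650·0.399)/9950 = 0.71138

p̂_st ≈ 0.7114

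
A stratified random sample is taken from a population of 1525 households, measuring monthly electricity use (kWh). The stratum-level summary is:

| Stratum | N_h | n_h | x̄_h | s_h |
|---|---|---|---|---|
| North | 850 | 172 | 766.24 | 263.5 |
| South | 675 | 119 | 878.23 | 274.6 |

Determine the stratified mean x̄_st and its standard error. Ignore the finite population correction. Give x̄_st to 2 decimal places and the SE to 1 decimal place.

x̄_st ≈ 815.81, SE ≈ 15.8

x̄_st = Σ W_h x̄_h = (850·766.24 + 675·878.23)/1525 = 815.80934
V̂(x̄_st) = Σ W_h² s_h²/n_h, with W_h = N_h/N and N = 1525:
  stratum North: (850/1525)²·263.5²/172 = 125.41
  stratum South: (675/1525)²·274.6²/119 = 124.143
V̂(x̄_st) = 249.553
SE(x̄_st) = √249.553 = 15.7972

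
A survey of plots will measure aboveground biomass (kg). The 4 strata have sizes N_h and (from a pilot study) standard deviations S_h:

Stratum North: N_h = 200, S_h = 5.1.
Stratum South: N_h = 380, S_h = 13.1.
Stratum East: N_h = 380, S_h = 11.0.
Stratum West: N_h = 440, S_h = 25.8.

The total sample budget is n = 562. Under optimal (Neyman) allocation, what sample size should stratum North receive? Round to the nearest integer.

27

Neyman allocation: n_h = n · N_h S_h / Σ N_i S_i, with n = 562.
  stratum North: N_h·S_h = 200·5.1 = 1020.00
  stratum South: N_h·S_h = 380·13.1 = 4978.00
  stratum East: N_h·S_h = 380·11.0 = 4180.00
  stratum West: N_h·S_h = 440·25.8 = 11352.00
Σ N_h S_h = 21530.00
n for stratum North = 562·1020.00/21530.00 = 26.625 → 27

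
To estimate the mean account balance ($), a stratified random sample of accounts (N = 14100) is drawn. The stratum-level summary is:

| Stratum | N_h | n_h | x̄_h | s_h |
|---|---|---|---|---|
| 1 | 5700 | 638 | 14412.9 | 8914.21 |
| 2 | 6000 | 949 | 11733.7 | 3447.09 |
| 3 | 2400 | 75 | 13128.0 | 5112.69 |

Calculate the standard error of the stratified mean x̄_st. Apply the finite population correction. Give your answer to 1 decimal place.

SE(x̄_st) ≈ 172.5

V̂(x̄_st) = Σ W_h² (1 − n_h/N_h) s_h²/n_h, with W_h = N_h/N and N = 14100:
  stratum 1: (5700/14100)²·(1 − 638/5700)·8914.21²/638 = 18076.1
  stratum 2: (6000/14100)²·(1 − 949/6000)·3447.09²/949 = 1908.66
  stratum 3: (2400/14100)²·(1 − 75/2400)·5112.69²/75 = 9782.13
V̂(x̄_st) = 29766.9
SE(x̄_st) = √29766.9 = 172.531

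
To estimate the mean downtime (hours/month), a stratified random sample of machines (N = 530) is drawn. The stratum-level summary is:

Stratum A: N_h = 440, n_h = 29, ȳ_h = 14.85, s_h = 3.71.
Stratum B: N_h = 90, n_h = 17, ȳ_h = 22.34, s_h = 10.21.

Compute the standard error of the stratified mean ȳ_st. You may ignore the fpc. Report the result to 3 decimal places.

SE(ȳ_st) ≈ 0.710

V̂(ȳ_st) = Σ W_h² s_h²/n_h, with W_h = N_h/N and N = 530:
  stratum A: (440/530)²·3.71²/29 = 0.327117
  stratum B: (90/530)²·10.21²/17 = 0.176822
V̂(ȳ_st) = 0.503939
SE(ȳ_st) = √0.503939 = 0.709887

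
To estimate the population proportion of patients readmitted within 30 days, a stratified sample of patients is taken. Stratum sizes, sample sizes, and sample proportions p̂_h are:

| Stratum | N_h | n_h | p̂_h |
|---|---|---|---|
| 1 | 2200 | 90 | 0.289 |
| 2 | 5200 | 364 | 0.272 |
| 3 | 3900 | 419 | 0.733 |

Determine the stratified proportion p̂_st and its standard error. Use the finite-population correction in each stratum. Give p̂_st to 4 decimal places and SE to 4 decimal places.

p̂_st ≈ 0.4344, SE ≈ 0.0155

N = 11300; stratum weights W_h = N_h/N.
p̂_st = Σ W_h p̂_h = (2200·0.289 + 5200·0.272 + 3900·0.733)/11300 = 0.43442
V̂(p̂_st) = Σ W_h² (1 − n_h/N_h) p̂_h(1−p̂_h)/(n_h−1):
  stratum 1: (2200/11300)²·(1 − 90/2200)·0.289·0.711/89 = 8.39316e-05
  stratum 2: (5200/11300)²·(1 − 364/5200)·0.272·0.728/363 = 0.00010743
  stratum 3: (3900/11300)²·(1 − 419/3900)·0.733·0.267/418 = 4.97795e-05
V̂(p̂_st) = 0.000241141; SE = √V̂ = 0.0155287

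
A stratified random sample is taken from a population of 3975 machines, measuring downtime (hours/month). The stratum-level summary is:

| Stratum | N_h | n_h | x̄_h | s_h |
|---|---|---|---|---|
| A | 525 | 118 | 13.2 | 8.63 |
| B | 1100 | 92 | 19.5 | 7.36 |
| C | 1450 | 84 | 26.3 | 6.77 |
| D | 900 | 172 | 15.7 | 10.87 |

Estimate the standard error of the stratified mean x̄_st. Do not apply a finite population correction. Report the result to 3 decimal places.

V̂(x̄_st) = Σ W_h² s_h²/n_h, with W_h = N_h/N and N = 3975:
  stratum A: (525/3975)²·8.63²/118 = 0.0110099
  stratum B: (1100/3975)²·7.36²/92 = 0.0450899
  stratum C: (1450/3975)²·6.77²/84 = 0.0726039
  stratum D: (900/3975)²·10.87²/172 = 0.0352161
V̂(x̄_st) = 0.16392
SE(x̄_st) = √0.16392 = 0.40487

SE(x̄_st) ≈ 0.405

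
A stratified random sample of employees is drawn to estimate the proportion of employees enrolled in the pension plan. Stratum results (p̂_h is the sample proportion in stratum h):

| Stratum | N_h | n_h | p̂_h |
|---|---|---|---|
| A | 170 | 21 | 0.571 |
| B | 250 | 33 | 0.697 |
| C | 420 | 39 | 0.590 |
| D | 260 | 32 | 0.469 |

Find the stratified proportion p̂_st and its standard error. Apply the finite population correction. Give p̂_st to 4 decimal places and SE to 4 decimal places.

N = 1100; stratum weights W_h = N_h/N.
p̂_st = Σ W_h p̂_h = (170·0.571 + 250·0.697 + 420·0.590 + 260·0.469)/1100 = 0.58278
V̂(p̂_st) = Σ W_h² (1 − n_h/N_h) p̂_h(1−p̂_h)/(n_h−1):
  stratum A: (170/1100)²·(1 − 21/170)·0.571·0.429/20 = 0.000256397
  stratum B: (250/1100)²·(1 − 33/250)·0.697·0.303/32 = 0.000295896
  stratum C: (420/1100)²·(1 − 39/420)·0.590·0.410/38 = 0.000841863
  stratum D: (260/1100)²·(1 − 32/260)·0.469·0.531/31 = 0.000393576
V̂(p̂_st) = 0.00178773; SE = √V̂ = 0.0422816

p̂_st ≈ 0.5828, SE ≈ 0.0423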